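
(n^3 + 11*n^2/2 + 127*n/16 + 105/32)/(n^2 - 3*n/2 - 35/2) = (n^2 + 2*n + 15/16)/(n - 5)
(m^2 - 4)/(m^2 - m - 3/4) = 4*(4 - m^2)/(-4*m^2 + 4*m + 3)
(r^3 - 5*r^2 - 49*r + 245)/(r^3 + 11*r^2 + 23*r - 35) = (r^2 - 12*r + 35)/(r^2 + 4*r - 5)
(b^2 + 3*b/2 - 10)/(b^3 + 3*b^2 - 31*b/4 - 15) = 2/(2*b + 3)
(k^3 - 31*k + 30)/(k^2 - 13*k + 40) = (k^2 + 5*k - 6)/(k - 8)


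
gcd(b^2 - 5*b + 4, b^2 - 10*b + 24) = b - 4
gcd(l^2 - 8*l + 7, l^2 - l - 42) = l - 7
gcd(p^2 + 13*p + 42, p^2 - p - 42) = p + 6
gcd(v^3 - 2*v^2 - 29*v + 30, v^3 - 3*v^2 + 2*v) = v - 1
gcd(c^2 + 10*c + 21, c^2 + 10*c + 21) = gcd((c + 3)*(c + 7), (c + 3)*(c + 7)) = c^2 + 10*c + 21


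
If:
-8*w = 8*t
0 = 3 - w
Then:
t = -3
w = 3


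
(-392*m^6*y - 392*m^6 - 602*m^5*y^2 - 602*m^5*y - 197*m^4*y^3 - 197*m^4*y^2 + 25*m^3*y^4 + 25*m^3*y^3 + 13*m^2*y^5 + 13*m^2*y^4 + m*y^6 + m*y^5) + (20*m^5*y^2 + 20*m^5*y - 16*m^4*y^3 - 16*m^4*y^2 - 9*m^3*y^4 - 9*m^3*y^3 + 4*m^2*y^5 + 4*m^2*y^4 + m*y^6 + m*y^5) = -392*m^6*y - 392*m^6 - 582*m^5*y^2 - 582*m^5*y - 213*m^4*y^3 - 213*m^4*y^2 + 16*m^3*y^4 + 16*m^3*y^3 + 17*m^2*y^5 + 17*m^2*y^4 + 2*m*y^6 + 2*m*y^5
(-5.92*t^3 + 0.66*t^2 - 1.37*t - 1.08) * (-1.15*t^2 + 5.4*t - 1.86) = 6.808*t^5 - 32.727*t^4 + 16.1507*t^3 - 7.3836*t^2 - 3.2838*t + 2.0088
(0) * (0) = 0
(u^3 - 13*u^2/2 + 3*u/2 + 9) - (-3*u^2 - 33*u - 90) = u^3 - 7*u^2/2 + 69*u/2 + 99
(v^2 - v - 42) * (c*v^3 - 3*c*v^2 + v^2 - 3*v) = c*v^5 - 4*c*v^4 - 39*c*v^3 + 126*c*v^2 + v^4 - 4*v^3 - 39*v^2 + 126*v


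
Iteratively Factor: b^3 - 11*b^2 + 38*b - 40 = (b - 5)*(b^2 - 6*b + 8) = (b - 5)*(b - 2)*(b - 4)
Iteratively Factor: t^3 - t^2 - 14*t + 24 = (t + 4)*(t^2 - 5*t + 6) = (t - 2)*(t + 4)*(t - 3)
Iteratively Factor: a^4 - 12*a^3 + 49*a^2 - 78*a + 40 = (a - 4)*(a^3 - 8*a^2 + 17*a - 10) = (a - 4)*(a - 1)*(a^2 - 7*a + 10) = (a - 4)*(a - 2)*(a - 1)*(a - 5)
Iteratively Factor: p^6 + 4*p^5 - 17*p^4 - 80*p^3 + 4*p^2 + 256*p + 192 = (p + 3)*(p^5 + p^4 - 20*p^3 - 20*p^2 + 64*p + 64) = (p - 2)*(p + 3)*(p^4 + 3*p^3 - 14*p^2 - 48*p - 32) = (p - 2)*(p + 3)*(p + 4)*(p^3 - p^2 - 10*p - 8) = (p - 2)*(p + 2)*(p + 3)*(p + 4)*(p^2 - 3*p - 4) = (p - 4)*(p - 2)*(p + 2)*(p + 3)*(p + 4)*(p + 1)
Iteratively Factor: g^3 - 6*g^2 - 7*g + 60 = (g - 4)*(g^2 - 2*g - 15) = (g - 4)*(g + 3)*(g - 5)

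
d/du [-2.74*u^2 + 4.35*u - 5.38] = 4.35 - 5.48*u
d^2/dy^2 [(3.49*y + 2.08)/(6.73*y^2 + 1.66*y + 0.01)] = ((3.49*y + 2.08)*(13.46*y + 1.66)*(26.92*y + 3.32) - (140.9262*y + 39.5836)*(6.73*y^2 + 1.66*y + 0.01))/(6.73*y^2 + 1.66*y + 0.01)^3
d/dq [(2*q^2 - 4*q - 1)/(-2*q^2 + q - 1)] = (-6*q^2 - 8*q + 5)/(4*q^4 - 4*q^3 + 5*q^2 - 2*q + 1)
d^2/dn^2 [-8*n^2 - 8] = -16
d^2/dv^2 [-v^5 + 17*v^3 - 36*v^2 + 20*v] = -20*v^3 + 102*v - 72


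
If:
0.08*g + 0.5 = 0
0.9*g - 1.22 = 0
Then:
No Solution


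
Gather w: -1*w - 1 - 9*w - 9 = -10*w - 10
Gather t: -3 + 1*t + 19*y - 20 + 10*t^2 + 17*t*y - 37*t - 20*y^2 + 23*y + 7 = 10*t^2 + t*(17*y - 36) - 20*y^2 + 42*y - 16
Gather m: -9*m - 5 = -9*m - 5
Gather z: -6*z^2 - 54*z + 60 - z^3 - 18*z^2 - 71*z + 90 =-z^3 - 24*z^2 - 125*z + 150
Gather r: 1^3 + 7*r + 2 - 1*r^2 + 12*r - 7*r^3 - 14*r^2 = -7*r^3 - 15*r^2 + 19*r + 3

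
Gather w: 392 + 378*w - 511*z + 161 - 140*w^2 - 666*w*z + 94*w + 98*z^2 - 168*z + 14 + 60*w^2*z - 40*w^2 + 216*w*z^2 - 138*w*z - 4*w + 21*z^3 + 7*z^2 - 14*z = w^2*(60*z - 180) + w*(216*z^2 - 804*z + 468) + 21*z^3 + 105*z^2 - 693*z + 567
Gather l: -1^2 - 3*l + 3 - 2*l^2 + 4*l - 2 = -2*l^2 + l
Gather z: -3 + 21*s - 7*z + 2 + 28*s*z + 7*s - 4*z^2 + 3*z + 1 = 28*s - 4*z^2 + z*(28*s - 4)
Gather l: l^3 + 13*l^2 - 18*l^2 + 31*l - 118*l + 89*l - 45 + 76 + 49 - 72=l^3 - 5*l^2 + 2*l + 8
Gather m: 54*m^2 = 54*m^2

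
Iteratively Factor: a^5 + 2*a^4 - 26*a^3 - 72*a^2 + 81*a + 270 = (a + 3)*(a^4 - a^3 - 23*a^2 - 3*a + 90) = (a - 5)*(a + 3)*(a^3 + 4*a^2 - 3*a - 18) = (a - 5)*(a + 3)^2*(a^2 + a - 6) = (a - 5)*(a + 3)^3*(a - 2)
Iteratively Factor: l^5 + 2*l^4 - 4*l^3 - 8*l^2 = (l + 2)*(l^4 - 4*l^2) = l*(l + 2)*(l^3 - 4*l) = l*(l + 2)^2*(l^2 - 2*l) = l^2*(l + 2)^2*(l - 2)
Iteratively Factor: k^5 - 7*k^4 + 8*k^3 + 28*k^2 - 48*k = (k)*(k^4 - 7*k^3 + 8*k^2 + 28*k - 48) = k*(k - 3)*(k^3 - 4*k^2 - 4*k + 16) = k*(k - 3)*(k - 2)*(k^2 - 2*k - 8) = k*(k - 3)*(k - 2)*(k + 2)*(k - 4)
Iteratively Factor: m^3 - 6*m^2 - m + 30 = (m - 5)*(m^2 - m - 6) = (m - 5)*(m + 2)*(m - 3)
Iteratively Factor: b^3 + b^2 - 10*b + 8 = (b - 1)*(b^2 + 2*b - 8) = (b - 1)*(b + 4)*(b - 2)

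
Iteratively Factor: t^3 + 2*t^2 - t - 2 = (t - 1)*(t^2 + 3*t + 2) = (t - 1)*(t + 1)*(t + 2)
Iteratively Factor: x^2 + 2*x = (x)*(x + 2)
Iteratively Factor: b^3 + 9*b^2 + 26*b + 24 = (b + 4)*(b^2 + 5*b + 6) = (b + 3)*(b + 4)*(b + 2)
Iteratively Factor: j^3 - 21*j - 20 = (j + 4)*(j^2 - 4*j - 5) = (j + 1)*(j + 4)*(j - 5)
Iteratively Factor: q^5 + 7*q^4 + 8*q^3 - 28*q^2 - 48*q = (q)*(q^4 + 7*q^3 + 8*q^2 - 28*q - 48) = q*(q - 2)*(q^3 + 9*q^2 + 26*q + 24) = q*(q - 2)*(q + 4)*(q^2 + 5*q + 6) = q*(q - 2)*(q + 3)*(q + 4)*(q + 2)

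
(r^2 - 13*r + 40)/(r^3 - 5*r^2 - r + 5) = (r - 8)/(r^2 - 1)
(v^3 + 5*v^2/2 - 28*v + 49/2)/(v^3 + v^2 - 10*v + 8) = (2*v^2 + 7*v - 49)/(2*(v^2 + 2*v - 8))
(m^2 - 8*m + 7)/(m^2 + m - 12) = (m^2 - 8*m + 7)/(m^2 + m - 12)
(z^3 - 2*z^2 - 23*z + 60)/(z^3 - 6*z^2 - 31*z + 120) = (z - 4)/(z - 8)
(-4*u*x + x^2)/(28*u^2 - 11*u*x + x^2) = x/(-7*u + x)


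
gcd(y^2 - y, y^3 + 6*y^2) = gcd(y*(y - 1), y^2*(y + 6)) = y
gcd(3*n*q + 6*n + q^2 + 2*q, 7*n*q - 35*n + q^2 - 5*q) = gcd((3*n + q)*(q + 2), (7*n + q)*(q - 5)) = 1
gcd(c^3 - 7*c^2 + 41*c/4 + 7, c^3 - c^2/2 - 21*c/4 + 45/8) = 1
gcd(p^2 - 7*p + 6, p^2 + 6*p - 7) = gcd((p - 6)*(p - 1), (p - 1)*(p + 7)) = p - 1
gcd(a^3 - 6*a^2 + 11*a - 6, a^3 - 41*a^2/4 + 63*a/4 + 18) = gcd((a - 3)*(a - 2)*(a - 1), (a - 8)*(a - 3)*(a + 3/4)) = a - 3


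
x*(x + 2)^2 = x^3 + 4*x^2 + 4*x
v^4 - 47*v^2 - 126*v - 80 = (v - 8)*(v + 1)*(v + 2)*(v + 5)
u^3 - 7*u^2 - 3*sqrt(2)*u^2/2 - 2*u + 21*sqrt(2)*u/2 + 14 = (u - 7)*(u - 2*sqrt(2))*(u + sqrt(2)/2)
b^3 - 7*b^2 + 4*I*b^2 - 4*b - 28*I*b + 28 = (b - 7)*(b + 2*I)^2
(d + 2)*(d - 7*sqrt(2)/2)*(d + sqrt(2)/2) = d^3 - 3*sqrt(2)*d^2 + 2*d^2 - 6*sqrt(2)*d - 7*d/2 - 7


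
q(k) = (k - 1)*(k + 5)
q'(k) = 2*k + 4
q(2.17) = 8.39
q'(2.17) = 8.34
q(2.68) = 12.90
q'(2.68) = 9.36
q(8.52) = 101.67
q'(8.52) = 21.04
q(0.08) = -4.67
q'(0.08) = 4.16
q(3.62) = 22.58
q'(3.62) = 11.24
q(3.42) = 20.38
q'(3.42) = 10.84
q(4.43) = 32.34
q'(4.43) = 12.86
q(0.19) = -4.20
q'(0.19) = 4.38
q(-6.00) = 7.00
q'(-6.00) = -8.00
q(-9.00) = 40.00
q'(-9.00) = -14.00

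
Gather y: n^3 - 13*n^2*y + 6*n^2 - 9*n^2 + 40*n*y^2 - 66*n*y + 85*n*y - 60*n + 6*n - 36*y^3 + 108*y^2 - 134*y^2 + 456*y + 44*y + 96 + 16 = n^3 - 3*n^2 - 54*n - 36*y^3 + y^2*(40*n - 26) + y*(-13*n^2 + 19*n + 500) + 112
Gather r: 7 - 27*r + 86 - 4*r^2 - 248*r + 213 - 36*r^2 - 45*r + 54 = -40*r^2 - 320*r + 360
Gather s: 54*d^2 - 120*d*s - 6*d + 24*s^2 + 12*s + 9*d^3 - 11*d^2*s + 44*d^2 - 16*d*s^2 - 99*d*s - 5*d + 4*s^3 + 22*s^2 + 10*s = 9*d^3 + 98*d^2 - 11*d + 4*s^3 + s^2*(46 - 16*d) + s*(-11*d^2 - 219*d + 22)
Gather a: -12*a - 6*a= -18*a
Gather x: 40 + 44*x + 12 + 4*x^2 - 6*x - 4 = 4*x^2 + 38*x + 48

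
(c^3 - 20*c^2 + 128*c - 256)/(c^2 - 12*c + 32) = c - 8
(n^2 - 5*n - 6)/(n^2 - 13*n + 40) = (n^2 - 5*n - 6)/(n^2 - 13*n + 40)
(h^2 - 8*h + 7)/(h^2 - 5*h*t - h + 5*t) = (7 - h)/(-h + 5*t)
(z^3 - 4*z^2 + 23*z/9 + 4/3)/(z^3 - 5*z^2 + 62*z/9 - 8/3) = (3*z + 1)/(3*z - 2)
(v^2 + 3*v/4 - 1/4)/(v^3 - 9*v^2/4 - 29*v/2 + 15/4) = (v + 1)/(v^2 - 2*v - 15)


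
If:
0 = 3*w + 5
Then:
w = -5/3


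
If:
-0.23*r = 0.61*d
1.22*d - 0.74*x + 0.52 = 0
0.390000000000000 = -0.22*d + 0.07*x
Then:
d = -3.26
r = 8.64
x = -4.67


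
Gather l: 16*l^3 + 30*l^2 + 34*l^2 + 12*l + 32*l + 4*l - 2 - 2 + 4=16*l^3 + 64*l^2 + 48*l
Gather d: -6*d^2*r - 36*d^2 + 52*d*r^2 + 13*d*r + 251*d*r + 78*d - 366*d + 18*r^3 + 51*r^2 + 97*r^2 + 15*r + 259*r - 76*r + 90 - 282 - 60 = d^2*(-6*r - 36) + d*(52*r^2 + 264*r - 288) + 18*r^3 + 148*r^2 + 198*r - 252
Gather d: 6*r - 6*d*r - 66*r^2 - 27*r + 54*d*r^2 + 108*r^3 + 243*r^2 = d*(54*r^2 - 6*r) + 108*r^3 + 177*r^2 - 21*r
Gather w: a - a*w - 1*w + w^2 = a + w^2 + w*(-a - 1)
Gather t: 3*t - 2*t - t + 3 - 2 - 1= 0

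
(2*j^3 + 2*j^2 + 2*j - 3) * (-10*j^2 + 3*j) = -20*j^5 - 14*j^4 - 14*j^3 + 36*j^2 - 9*j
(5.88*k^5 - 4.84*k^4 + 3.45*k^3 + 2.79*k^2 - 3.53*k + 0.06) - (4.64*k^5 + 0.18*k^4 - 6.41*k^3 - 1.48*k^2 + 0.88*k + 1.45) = 1.24*k^5 - 5.02*k^4 + 9.86*k^3 + 4.27*k^2 - 4.41*k - 1.39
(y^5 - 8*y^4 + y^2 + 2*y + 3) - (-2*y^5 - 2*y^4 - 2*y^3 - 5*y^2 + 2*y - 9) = 3*y^5 - 6*y^4 + 2*y^3 + 6*y^2 + 12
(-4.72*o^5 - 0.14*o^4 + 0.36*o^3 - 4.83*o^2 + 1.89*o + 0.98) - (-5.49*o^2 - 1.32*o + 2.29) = -4.72*o^5 - 0.14*o^4 + 0.36*o^3 + 0.66*o^2 + 3.21*o - 1.31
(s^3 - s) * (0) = 0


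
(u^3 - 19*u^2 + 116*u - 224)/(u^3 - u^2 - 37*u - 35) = (u^2 - 12*u + 32)/(u^2 + 6*u + 5)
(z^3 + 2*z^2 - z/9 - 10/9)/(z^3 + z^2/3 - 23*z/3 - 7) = (9*z^2 + 9*z - 10)/(3*(3*z^2 - 2*z - 21))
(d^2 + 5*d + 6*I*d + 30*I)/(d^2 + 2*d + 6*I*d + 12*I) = (d + 5)/(d + 2)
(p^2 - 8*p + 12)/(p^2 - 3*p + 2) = (p - 6)/(p - 1)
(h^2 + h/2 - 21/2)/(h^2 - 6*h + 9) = (h + 7/2)/(h - 3)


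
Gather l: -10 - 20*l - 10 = -20*l - 20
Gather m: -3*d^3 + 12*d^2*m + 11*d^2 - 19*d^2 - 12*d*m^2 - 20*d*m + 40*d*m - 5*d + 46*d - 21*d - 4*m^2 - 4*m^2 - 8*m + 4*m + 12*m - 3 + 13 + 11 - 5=-3*d^3 - 8*d^2 + 20*d + m^2*(-12*d - 8) + m*(12*d^2 + 20*d + 8) + 16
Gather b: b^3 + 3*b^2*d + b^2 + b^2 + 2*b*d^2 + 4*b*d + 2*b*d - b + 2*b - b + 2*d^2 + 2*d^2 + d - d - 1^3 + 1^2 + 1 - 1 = b^3 + b^2*(3*d + 2) + b*(2*d^2 + 6*d) + 4*d^2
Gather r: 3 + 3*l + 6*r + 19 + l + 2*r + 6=4*l + 8*r + 28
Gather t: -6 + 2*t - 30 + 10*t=12*t - 36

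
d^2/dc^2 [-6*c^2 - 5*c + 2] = -12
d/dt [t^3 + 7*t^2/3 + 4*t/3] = 3*t^2 + 14*t/3 + 4/3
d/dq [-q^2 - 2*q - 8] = -2*q - 2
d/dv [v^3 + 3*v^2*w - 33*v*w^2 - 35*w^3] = 3*v^2 + 6*v*w - 33*w^2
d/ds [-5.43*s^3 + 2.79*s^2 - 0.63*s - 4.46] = -16.29*s^2 + 5.58*s - 0.63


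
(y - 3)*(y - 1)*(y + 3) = y^3 - y^2 - 9*y + 9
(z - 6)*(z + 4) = z^2 - 2*z - 24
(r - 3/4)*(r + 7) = r^2 + 25*r/4 - 21/4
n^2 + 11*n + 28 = (n + 4)*(n + 7)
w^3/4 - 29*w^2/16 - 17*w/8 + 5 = (w/4 + 1/2)*(w - 8)*(w - 5/4)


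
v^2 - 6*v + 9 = (v - 3)^2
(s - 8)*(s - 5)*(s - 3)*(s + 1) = s^4 - 15*s^3 + 63*s^2 - 41*s - 120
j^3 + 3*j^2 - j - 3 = (j - 1)*(j + 1)*(j + 3)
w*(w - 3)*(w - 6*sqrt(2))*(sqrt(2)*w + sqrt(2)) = sqrt(2)*w^4 - 12*w^3 - 2*sqrt(2)*w^3 - 3*sqrt(2)*w^2 + 24*w^2 + 36*w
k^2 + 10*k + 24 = (k + 4)*(k + 6)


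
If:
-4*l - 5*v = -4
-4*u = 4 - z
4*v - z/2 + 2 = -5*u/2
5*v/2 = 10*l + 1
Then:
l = 1/12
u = -88/15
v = 11/15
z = -292/15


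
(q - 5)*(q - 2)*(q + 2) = q^3 - 5*q^2 - 4*q + 20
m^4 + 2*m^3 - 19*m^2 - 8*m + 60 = (m - 3)*(m - 2)*(m + 2)*(m + 5)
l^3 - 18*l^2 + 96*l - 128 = (l - 8)^2*(l - 2)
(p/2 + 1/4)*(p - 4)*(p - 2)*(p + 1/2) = p^4/2 - 5*p^3/2 + 9*p^2/8 + 13*p/4 + 1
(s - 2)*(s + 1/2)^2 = s^3 - s^2 - 7*s/4 - 1/2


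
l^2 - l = l*(l - 1)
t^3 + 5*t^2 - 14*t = t*(t - 2)*(t + 7)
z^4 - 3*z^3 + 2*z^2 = z^2*(z - 2)*(z - 1)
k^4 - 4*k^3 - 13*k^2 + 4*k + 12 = (k - 6)*(k - 1)*(k + 1)*(k + 2)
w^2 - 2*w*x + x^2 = (-w + x)^2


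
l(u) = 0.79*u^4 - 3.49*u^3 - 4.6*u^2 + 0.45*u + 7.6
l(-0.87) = 6.48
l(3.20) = -69.59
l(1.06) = -0.25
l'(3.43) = -26.77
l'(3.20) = -32.66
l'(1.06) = -17.30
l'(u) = 3.16*u^3 - 10.47*u^2 - 9.2*u + 0.45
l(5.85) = 79.34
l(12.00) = 9701.32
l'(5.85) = 220.96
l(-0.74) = 6.40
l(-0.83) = 6.43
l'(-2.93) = -141.96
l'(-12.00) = -6857.31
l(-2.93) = 112.80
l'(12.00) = 3842.85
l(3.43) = -76.46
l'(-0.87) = -1.55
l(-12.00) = 21751.96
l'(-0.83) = -0.93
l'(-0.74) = 0.24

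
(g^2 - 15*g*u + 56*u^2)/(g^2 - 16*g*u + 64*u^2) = (-g + 7*u)/(-g + 8*u)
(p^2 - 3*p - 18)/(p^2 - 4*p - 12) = (p + 3)/(p + 2)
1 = 1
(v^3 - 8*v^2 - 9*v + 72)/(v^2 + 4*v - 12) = (v^3 - 8*v^2 - 9*v + 72)/(v^2 + 4*v - 12)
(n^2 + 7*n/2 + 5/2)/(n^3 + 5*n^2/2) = (n + 1)/n^2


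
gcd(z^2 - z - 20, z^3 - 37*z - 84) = z + 4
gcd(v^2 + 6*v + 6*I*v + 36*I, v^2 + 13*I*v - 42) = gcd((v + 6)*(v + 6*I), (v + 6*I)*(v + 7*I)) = v + 6*I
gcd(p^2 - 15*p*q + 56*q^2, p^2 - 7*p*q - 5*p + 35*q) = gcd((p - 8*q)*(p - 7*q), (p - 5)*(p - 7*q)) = p - 7*q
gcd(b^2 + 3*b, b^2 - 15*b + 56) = 1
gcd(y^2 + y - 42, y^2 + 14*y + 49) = y + 7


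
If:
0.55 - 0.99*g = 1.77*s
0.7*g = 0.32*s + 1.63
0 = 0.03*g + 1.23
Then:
No Solution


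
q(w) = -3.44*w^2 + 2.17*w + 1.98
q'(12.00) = -80.39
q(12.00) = -467.34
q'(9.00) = -59.75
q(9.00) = -257.13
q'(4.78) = -30.72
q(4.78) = -66.25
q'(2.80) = -17.09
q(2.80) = -18.91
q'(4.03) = -25.56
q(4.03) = -45.14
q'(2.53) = -15.24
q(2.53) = -14.55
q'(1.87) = -10.70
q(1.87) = -5.99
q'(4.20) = -26.73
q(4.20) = -49.59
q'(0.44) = -0.86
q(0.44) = 2.27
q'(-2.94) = 22.40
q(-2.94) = -34.13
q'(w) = 2.17 - 6.88*w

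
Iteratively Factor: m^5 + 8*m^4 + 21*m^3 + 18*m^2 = (m)*(m^4 + 8*m^3 + 21*m^2 + 18*m) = m*(m + 3)*(m^3 + 5*m^2 + 6*m) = m*(m + 3)^2*(m^2 + 2*m) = m*(m + 2)*(m + 3)^2*(m)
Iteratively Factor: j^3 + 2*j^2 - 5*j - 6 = (j - 2)*(j^2 + 4*j + 3) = (j - 2)*(j + 1)*(j + 3)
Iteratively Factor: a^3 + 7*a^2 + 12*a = (a + 4)*(a^2 + 3*a) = a*(a + 4)*(a + 3)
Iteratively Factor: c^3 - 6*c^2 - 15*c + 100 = (c - 5)*(c^2 - c - 20) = (c - 5)*(c + 4)*(c - 5)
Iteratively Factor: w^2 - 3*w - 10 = (w + 2)*(w - 5)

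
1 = 1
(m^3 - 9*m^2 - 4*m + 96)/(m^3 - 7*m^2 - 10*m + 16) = (m^2 - m - 12)/(m^2 + m - 2)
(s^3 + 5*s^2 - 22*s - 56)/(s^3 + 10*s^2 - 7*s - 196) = (s + 2)/(s + 7)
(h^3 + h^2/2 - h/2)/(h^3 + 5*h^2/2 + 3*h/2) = (2*h - 1)/(2*h + 3)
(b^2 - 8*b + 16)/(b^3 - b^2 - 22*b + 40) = (b - 4)/(b^2 + 3*b - 10)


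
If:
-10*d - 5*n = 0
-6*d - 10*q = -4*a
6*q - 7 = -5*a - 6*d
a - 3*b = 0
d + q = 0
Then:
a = 7/5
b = 7/15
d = -7/5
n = 14/5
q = 7/5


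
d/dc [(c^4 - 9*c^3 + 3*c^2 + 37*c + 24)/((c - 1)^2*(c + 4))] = (c^5 + 5*c^4 - 37*c^3 + 31*c^2 - 244*c - 316)/(c^5 + 5*c^4 - 5*c^3 - 25*c^2 + 40*c - 16)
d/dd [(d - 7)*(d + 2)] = 2*d - 5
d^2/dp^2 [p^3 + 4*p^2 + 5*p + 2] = 6*p + 8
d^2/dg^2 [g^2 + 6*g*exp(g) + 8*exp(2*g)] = 6*g*exp(g) + 32*exp(2*g) + 12*exp(g) + 2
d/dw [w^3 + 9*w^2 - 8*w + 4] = 3*w^2 + 18*w - 8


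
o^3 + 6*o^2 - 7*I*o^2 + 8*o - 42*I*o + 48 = (o + 6)*(o - 8*I)*(o + I)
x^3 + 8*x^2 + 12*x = x*(x + 2)*(x + 6)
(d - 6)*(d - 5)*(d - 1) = d^3 - 12*d^2 + 41*d - 30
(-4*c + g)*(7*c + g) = -28*c^2 + 3*c*g + g^2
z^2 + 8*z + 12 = (z + 2)*(z + 6)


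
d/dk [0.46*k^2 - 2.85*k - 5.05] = 0.92*k - 2.85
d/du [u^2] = 2*u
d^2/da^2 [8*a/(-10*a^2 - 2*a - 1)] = 32*(-2*a*(10*a + 1)^2 + (15*a + 1)*(10*a^2 + 2*a + 1))/(10*a^2 + 2*a + 1)^3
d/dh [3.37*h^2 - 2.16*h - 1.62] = 6.74*h - 2.16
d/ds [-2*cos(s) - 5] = 2*sin(s)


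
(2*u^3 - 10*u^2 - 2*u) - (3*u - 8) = 2*u^3 - 10*u^2 - 5*u + 8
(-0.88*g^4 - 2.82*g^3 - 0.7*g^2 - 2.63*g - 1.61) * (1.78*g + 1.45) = -1.5664*g^5 - 6.2956*g^4 - 5.335*g^3 - 5.6964*g^2 - 6.6793*g - 2.3345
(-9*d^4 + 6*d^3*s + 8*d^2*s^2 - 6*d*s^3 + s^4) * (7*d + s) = -63*d^5 + 33*d^4*s + 62*d^3*s^2 - 34*d^2*s^3 + d*s^4 + s^5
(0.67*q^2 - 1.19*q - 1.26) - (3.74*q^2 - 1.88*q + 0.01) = -3.07*q^2 + 0.69*q - 1.27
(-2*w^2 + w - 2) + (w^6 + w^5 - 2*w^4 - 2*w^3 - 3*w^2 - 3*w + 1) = w^6 + w^5 - 2*w^4 - 2*w^3 - 5*w^2 - 2*w - 1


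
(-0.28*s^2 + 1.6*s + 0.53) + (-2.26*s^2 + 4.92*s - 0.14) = -2.54*s^2 + 6.52*s + 0.39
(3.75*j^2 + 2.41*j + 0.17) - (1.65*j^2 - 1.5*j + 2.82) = 2.1*j^2 + 3.91*j - 2.65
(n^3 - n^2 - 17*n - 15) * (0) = 0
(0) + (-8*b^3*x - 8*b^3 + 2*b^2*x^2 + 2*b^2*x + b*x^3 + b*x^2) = -8*b^3*x - 8*b^3 + 2*b^2*x^2 + 2*b^2*x + b*x^3 + b*x^2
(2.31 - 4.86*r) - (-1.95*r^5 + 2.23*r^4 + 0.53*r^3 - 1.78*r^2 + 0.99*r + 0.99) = 1.95*r^5 - 2.23*r^4 - 0.53*r^3 + 1.78*r^2 - 5.85*r + 1.32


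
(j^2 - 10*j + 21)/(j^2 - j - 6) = (j - 7)/(j + 2)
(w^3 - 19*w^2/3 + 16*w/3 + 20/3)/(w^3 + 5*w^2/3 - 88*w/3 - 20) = (w - 2)/(w + 6)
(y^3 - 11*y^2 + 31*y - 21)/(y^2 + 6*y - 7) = (y^2 - 10*y + 21)/(y + 7)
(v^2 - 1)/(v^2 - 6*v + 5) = (v + 1)/(v - 5)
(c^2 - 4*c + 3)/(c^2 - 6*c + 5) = (c - 3)/(c - 5)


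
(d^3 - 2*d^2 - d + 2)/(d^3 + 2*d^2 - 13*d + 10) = (d + 1)/(d + 5)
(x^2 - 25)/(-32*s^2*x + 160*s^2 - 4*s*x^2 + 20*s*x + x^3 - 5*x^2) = (x + 5)/(-32*s^2 - 4*s*x + x^2)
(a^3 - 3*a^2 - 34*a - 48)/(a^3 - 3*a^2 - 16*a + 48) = (a^3 - 3*a^2 - 34*a - 48)/(a^3 - 3*a^2 - 16*a + 48)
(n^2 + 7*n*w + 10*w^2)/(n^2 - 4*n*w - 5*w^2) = (-n^2 - 7*n*w - 10*w^2)/(-n^2 + 4*n*w + 5*w^2)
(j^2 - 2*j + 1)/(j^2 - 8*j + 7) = (j - 1)/(j - 7)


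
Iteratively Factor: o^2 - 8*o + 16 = (o - 4)*(o - 4)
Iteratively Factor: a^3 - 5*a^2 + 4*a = (a - 4)*(a^2 - a) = a*(a - 4)*(a - 1)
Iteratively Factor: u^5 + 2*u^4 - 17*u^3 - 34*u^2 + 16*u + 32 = (u + 4)*(u^4 - 2*u^3 - 9*u^2 + 2*u + 8) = (u - 1)*(u + 4)*(u^3 - u^2 - 10*u - 8) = (u - 1)*(u + 1)*(u + 4)*(u^2 - 2*u - 8) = (u - 1)*(u + 1)*(u + 2)*(u + 4)*(u - 4)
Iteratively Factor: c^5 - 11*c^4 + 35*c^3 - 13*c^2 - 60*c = (c)*(c^4 - 11*c^3 + 35*c^2 - 13*c - 60) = c*(c - 4)*(c^3 - 7*c^2 + 7*c + 15) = c*(c - 4)*(c - 3)*(c^2 - 4*c - 5) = c*(c - 5)*(c - 4)*(c - 3)*(c + 1)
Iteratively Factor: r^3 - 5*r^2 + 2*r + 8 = (r - 4)*(r^2 - r - 2) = (r - 4)*(r - 2)*(r + 1)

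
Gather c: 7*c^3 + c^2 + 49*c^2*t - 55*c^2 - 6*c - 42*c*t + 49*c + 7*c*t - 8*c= 7*c^3 + c^2*(49*t - 54) + c*(35 - 35*t)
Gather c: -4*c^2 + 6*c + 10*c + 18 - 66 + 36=-4*c^2 + 16*c - 12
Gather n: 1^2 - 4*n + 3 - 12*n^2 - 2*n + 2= -12*n^2 - 6*n + 6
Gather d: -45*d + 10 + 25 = 35 - 45*d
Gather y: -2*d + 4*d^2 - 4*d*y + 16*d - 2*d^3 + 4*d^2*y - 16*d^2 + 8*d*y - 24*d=-2*d^3 - 12*d^2 - 10*d + y*(4*d^2 + 4*d)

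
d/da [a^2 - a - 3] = 2*a - 1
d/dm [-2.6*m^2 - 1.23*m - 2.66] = -5.2*m - 1.23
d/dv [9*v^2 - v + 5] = 18*v - 1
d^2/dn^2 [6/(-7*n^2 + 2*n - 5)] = 12*(49*n^2 - 14*n - 4*(7*n - 1)^2 + 35)/(7*n^2 - 2*n + 5)^3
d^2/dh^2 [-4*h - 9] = 0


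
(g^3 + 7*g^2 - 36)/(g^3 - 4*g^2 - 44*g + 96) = (g + 3)/(g - 8)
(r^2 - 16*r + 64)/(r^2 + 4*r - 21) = (r^2 - 16*r + 64)/(r^2 + 4*r - 21)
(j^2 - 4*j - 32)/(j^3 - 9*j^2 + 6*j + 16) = (j + 4)/(j^2 - j - 2)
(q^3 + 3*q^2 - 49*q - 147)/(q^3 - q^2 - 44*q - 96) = (q^2 - 49)/(q^2 - 4*q - 32)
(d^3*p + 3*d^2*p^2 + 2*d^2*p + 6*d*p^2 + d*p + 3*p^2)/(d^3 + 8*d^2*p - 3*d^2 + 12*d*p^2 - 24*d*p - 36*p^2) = p*(d^3 + 3*d^2*p + 2*d^2 + 6*d*p + d + 3*p)/(d^3 + 8*d^2*p - 3*d^2 + 12*d*p^2 - 24*d*p - 36*p^2)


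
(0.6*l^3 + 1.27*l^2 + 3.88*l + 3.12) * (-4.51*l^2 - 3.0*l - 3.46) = -2.706*l^5 - 7.5277*l^4 - 23.3848*l^3 - 30.1054*l^2 - 22.7848*l - 10.7952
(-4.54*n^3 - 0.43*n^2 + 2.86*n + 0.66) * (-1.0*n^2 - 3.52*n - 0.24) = 4.54*n^5 + 16.4108*n^4 - 0.2568*n^3 - 10.624*n^2 - 3.0096*n - 0.1584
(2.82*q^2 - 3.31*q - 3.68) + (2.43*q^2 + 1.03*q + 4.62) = 5.25*q^2 - 2.28*q + 0.94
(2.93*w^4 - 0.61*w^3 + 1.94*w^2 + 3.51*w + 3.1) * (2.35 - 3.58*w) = -10.4894*w^5 + 9.0693*w^4 - 8.3787*w^3 - 8.0068*w^2 - 2.8495*w + 7.285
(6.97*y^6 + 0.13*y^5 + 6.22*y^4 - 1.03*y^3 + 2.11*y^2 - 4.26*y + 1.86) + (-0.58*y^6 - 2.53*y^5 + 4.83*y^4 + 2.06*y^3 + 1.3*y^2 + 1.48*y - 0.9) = 6.39*y^6 - 2.4*y^5 + 11.05*y^4 + 1.03*y^3 + 3.41*y^2 - 2.78*y + 0.96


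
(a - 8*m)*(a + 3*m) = a^2 - 5*a*m - 24*m^2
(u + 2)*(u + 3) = u^2 + 5*u + 6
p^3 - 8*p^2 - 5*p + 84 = (p - 7)*(p - 4)*(p + 3)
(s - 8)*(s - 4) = s^2 - 12*s + 32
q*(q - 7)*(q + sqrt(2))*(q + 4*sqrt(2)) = q^4 - 7*q^3 + 5*sqrt(2)*q^3 - 35*sqrt(2)*q^2 + 8*q^2 - 56*q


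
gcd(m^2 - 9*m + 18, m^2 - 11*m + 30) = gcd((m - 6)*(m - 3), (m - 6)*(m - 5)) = m - 6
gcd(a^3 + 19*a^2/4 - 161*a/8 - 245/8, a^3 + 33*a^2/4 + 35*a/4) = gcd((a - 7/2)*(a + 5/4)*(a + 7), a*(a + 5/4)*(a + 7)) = a^2 + 33*a/4 + 35/4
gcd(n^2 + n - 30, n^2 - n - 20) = n - 5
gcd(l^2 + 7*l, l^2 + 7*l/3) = l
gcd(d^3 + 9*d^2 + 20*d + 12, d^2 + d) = d + 1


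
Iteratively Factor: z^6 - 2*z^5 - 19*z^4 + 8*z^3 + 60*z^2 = (z - 5)*(z^5 + 3*z^4 - 4*z^3 - 12*z^2) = (z - 5)*(z - 2)*(z^4 + 5*z^3 + 6*z^2) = (z - 5)*(z - 2)*(z + 3)*(z^3 + 2*z^2) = z*(z - 5)*(z - 2)*(z + 3)*(z^2 + 2*z) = z^2*(z - 5)*(z - 2)*(z + 3)*(z + 2)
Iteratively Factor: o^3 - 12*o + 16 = (o - 2)*(o^2 + 2*o - 8) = (o - 2)^2*(o + 4)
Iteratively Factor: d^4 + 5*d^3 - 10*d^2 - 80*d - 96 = (d + 2)*(d^3 + 3*d^2 - 16*d - 48) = (d + 2)*(d + 4)*(d^2 - d - 12) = (d + 2)*(d + 3)*(d + 4)*(d - 4)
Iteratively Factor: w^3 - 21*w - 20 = (w + 1)*(w^2 - w - 20) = (w - 5)*(w + 1)*(w + 4)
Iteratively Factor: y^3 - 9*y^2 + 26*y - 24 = (y - 2)*(y^2 - 7*y + 12) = (y - 4)*(y - 2)*(y - 3)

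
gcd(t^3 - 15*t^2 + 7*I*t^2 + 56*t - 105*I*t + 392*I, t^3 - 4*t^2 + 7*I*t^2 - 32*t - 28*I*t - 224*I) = t^2 + t*(-8 + 7*I) - 56*I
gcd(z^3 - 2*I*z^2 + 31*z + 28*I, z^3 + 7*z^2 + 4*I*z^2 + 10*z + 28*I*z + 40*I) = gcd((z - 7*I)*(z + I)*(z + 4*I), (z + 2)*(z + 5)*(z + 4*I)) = z + 4*I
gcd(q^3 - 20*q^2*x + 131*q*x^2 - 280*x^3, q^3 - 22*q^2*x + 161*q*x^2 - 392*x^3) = q^2 - 15*q*x + 56*x^2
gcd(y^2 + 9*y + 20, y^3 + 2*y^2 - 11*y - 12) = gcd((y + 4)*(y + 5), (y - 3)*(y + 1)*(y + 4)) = y + 4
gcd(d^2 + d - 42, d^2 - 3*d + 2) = 1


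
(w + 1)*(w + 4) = w^2 + 5*w + 4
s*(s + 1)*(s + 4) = s^3 + 5*s^2 + 4*s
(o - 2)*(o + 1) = o^2 - o - 2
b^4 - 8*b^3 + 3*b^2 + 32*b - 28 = (b - 7)*(b - 2)*(b - 1)*(b + 2)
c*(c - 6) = c^2 - 6*c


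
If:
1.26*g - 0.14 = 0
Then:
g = 0.11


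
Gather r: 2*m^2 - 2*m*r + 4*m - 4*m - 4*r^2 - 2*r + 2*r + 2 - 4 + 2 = 2*m^2 - 2*m*r - 4*r^2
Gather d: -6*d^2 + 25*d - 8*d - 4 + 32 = -6*d^2 + 17*d + 28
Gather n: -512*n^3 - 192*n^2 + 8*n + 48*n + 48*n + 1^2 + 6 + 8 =-512*n^3 - 192*n^2 + 104*n + 15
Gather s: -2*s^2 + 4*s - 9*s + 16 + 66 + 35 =-2*s^2 - 5*s + 117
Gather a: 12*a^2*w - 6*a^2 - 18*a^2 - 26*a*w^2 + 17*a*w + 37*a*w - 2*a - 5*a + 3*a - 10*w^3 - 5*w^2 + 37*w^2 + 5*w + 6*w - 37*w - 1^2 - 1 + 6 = a^2*(12*w - 24) + a*(-26*w^2 + 54*w - 4) - 10*w^3 + 32*w^2 - 26*w + 4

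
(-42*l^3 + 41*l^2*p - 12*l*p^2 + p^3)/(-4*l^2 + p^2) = (21*l^2 - 10*l*p + p^2)/(2*l + p)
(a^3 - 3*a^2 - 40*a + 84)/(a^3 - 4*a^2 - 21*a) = (a^2 + 4*a - 12)/(a*(a + 3))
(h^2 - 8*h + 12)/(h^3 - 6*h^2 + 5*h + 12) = (h^2 - 8*h + 12)/(h^3 - 6*h^2 + 5*h + 12)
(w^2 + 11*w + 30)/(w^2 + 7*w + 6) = (w + 5)/(w + 1)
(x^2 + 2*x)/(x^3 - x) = (x + 2)/(x^2 - 1)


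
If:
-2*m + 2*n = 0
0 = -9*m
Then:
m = 0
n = 0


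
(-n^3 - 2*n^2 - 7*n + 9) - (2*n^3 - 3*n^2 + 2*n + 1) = -3*n^3 + n^2 - 9*n + 8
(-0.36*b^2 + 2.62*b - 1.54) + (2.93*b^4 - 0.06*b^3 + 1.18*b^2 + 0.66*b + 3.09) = 2.93*b^4 - 0.06*b^3 + 0.82*b^2 + 3.28*b + 1.55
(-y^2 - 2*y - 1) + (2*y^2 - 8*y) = y^2 - 10*y - 1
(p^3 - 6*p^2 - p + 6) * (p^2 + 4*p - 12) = p^5 - 2*p^4 - 37*p^3 + 74*p^2 + 36*p - 72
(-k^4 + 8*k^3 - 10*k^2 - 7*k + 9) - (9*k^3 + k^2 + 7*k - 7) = -k^4 - k^3 - 11*k^2 - 14*k + 16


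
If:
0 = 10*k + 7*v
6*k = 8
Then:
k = 4/3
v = -40/21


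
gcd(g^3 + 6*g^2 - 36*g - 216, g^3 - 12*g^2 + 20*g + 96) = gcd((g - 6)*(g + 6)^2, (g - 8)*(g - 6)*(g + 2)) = g - 6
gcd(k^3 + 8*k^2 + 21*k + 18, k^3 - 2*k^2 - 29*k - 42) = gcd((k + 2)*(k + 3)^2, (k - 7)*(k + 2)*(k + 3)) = k^2 + 5*k + 6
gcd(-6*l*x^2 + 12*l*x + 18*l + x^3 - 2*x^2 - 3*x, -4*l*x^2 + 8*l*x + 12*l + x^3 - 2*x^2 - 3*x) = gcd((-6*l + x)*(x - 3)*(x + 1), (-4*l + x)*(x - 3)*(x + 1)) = x^2 - 2*x - 3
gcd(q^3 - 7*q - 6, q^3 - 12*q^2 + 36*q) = 1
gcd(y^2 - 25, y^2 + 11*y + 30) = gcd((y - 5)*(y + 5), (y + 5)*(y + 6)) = y + 5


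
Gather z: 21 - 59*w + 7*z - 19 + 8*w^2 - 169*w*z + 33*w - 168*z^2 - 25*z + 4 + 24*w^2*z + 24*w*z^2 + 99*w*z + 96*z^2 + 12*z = 8*w^2 - 26*w + z^2*(24*w - 72) + z*(24*w^2 - 70*w - 6) + 6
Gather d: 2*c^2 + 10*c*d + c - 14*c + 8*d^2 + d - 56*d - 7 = 2*c^2 - 13*c + 8*d^2 + d*(10*c - 55) - 7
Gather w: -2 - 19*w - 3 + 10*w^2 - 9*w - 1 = 10*w^2 - 28*w - 6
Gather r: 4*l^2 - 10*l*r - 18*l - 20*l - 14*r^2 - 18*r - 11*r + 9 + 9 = 4*l^2 - 38*l - 14*r^2 + r*(-10*l - 29) + 18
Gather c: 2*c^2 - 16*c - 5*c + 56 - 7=2*c^2 - 21*c + 49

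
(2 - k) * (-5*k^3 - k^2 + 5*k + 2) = 5*k^4 - 9*k^3 - 7*k^2 + 8*k + 4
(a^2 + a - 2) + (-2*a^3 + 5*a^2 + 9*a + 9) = -2*a^3 + 6*a^2 + 10*a + 7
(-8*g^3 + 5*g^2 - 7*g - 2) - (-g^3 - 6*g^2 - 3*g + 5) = -7*g^3 + 11*g^2 - 4*g - 7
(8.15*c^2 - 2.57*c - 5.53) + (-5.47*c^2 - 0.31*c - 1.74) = 2.68*c^2 - 2.88*c - 7.27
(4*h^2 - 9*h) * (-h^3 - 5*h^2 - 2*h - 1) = -4*h^5 - 11*h^4 + 37*h^3 + 14*h^2 + 9*h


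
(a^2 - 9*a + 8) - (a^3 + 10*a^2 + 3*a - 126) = -a^3 - 9*a^2 - 12*a + 134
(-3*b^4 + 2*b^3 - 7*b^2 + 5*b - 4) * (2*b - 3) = -6*b^5 + 13*b^4 - 20*b^3 + 31*b^2 - 23*b + 12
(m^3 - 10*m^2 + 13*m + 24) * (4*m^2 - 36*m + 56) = 4*m^5 - 76*m^4 + 468*m^3 - 932*m^2 - 136*m + 1344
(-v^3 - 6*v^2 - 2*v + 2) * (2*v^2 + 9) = -2*v^5 - 12*v^4 - 13*v^3 - 50*v^2 - 18*v + 18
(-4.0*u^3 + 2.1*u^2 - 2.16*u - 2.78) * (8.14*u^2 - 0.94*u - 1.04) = -32.56*u^5 + 20.854*u^4 - 15.3964*u^3 - 22.7828*u^2 + 4.8596*u + 2.8912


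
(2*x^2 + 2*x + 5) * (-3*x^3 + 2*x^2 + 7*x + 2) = -6*x^5 - 2*x^4 + 3*x^3 + 28*x^2 + 39*x + 10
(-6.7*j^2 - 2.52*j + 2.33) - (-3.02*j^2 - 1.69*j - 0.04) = -3.68*j^2 - 0.83*j + 2.37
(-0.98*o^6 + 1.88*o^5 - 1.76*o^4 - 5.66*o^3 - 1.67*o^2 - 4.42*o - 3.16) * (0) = 0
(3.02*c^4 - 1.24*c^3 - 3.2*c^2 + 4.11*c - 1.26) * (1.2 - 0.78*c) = -2.3556*c^5 + 4.5912*c^4 + 1.008*c^3 - 7.0458*c^2 + 5.9148*c - 1.512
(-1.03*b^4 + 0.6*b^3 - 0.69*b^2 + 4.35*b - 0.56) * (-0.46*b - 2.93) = 0.4738*b^5 + 2.7419*b^4 - 1.4406*b^3 + 0.0207000000000002*b^2 - 12.4879*b + 1.6408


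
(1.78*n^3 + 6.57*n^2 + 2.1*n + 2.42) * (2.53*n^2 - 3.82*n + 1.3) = 4.5034*n^5 + 9.8225*n^4 - 17.4704*n^3 + 6.6416*n^2 - 6.5144*n + 3.146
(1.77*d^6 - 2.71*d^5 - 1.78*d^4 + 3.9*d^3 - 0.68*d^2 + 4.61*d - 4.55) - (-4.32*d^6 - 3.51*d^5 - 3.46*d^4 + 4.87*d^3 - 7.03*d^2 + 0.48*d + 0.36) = 6.09*d^6 + 0.8*d^5 + 1.68*d^4 - 0.97*d^3 + 6.35*d^2 + 4.13*d - 4.91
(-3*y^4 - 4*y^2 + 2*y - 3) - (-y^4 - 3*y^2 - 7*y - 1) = -2*y^4 - y^2 + 9*y - 2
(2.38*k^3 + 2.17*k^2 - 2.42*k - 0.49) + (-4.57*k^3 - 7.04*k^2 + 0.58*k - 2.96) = -2.19*k^3 - 4.87*k^2 - 1.84*k - 3.45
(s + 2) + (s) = 2*s + 2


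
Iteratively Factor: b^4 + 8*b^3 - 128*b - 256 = (b + 4)*(b^3 + 4*b^2 - 16*b - 64) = (b + 4)^2*(b^2 - 16) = (b + 4)^3*(b - 4)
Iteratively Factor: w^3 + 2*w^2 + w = (w)*(w^2 + 2*w + 1) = w*(w + 1)*(w + 1)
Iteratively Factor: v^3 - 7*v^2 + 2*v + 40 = (v - 4)*(v^2 - 3*v - 10) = (v - 5)*(v - 4)*(v + 2)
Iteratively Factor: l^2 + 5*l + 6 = (l + 2)*(l + 3)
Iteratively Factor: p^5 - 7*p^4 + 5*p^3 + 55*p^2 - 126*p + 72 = (p - 2)*(p^4 - 5*p^3 - 5*p^2 + 45*p - 36) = (p - 2)*(p - 1)*(p^3 - 4*p^2 - 9*p + 36) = (p - 4)*(p - 2)*(p - 1)*(p^2 - 9) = (p - 4)*(p - 2)*(p - 1)*(p + 3)*(p - 3)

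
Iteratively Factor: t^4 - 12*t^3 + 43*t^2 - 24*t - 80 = (t - 4)*(t^3 - 8*t^2 + 11*t + 20) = (t - 4)*(t + 1)*(t^2 - 9*t + 20) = (t - 5)*(t - 4)*(t + 1)*(t - 4)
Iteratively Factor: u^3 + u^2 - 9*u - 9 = (u + 3)*(u^2 - 2*u - 3) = (u - 3)*(u + 3)*(u + 1)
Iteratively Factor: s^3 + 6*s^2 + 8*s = (s + 2)*(s^2 + 4*s) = (s + 2)*(s + 4)*(s)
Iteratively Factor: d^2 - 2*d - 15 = (d + 3)*(d - 5)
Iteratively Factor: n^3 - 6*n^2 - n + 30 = (n + 2)*(n^2 - 8*n + 15) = (n - 3)*(n + 2)*(n - 5)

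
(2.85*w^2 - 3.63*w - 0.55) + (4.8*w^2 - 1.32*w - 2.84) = 7.65*w^2 - 4.95*w - 3.39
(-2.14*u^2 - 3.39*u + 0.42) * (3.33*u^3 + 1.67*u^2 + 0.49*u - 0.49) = -7.1262*u^5 - 14.8625*u^4 - 5.3113*u^3 + 0.0889*u^2 + 1.8669*u - 0.2058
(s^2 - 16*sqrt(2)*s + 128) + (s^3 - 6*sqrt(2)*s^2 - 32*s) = s^3 - 6*sqrt(2)*s^2 + s^2 - 32*s - 16*sqrt(2)*s + 128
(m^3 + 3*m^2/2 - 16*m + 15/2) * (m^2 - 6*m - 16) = m^5 - 9*m^4/2 - 41*m^3 + 159*m^2/2 + 211*m - 120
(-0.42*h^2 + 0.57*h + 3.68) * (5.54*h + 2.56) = -2.3268*h^3 + 2.0826*h^2 + 21.8464*h + 9.4208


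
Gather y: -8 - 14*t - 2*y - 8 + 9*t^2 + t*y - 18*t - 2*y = 9*t^2 - 32*t + y*(t - 4) - 16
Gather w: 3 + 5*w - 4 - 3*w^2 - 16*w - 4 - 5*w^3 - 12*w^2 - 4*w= -5*w^3 - 15*w^2 - 15*w - 5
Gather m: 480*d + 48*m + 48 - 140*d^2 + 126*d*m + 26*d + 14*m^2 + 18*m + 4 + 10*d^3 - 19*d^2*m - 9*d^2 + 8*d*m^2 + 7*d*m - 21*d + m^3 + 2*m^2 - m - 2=10*d^3 - 149*d^2 + 485*d + m^3 + m^2*(8*d + 16) + m*(-19*d^2 + 133*d + 65) + 50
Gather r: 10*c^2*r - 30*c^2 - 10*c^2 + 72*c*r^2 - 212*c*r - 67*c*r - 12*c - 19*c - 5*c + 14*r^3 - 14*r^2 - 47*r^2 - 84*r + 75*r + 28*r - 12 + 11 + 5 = -40*c^2 - 36*c + 14*r^3 + r^2*(72*c - 61) + r*(10*c^2 - 279*c + 19) + 4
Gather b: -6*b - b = -7*b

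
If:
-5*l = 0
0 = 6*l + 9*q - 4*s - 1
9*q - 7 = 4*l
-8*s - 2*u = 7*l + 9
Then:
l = 0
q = 7/9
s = 3/2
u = -21/2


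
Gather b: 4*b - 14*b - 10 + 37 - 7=20 - 10*b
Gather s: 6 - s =6 - s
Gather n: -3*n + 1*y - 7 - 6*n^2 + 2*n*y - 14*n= -6*n^2 + n*(2*y - 17) + y - 7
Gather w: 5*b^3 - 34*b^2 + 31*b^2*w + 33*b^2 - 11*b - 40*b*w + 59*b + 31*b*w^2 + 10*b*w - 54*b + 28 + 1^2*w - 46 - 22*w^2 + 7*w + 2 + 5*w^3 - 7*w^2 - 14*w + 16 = 5*b^3 - b^2 - 6*b + 5*w^3 + w^2*(31*b - 29) + w*(31*b^2 - 30*b - 6)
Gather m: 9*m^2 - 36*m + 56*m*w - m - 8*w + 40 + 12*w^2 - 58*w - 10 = 9*m^2 + m*(56*w - 37) + 12*w^2 - 66*w + 30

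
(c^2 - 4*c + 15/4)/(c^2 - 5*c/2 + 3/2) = (c - 5/2)/(c - 1)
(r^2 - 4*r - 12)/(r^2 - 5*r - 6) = (r + 2)/(r + 1)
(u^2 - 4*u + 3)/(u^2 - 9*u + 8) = (u - 3)/(u - 8)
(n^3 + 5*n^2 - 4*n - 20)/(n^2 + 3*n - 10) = n + 2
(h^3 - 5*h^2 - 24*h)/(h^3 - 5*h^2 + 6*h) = (h^2 - 5*h - 24)/(h^2 - 5*h + 6)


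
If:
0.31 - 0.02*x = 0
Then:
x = 15.50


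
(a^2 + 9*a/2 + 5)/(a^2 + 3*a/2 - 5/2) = (a + 2)/(a - 1)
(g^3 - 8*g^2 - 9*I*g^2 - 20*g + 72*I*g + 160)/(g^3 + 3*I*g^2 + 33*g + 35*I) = (g^2 - 4*g*(2 + I) + 32*I)/(g^2 + 8*I*g - 7)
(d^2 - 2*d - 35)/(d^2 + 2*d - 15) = (d - 7)/(d - 3)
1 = 1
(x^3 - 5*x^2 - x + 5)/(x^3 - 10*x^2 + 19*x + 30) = (x - 1)/(x - 6)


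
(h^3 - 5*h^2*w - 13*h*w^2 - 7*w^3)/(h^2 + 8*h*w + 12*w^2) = (h^3 - 5*h^2*w - 13*h*w^2 - 7*w^3)/(h^2 + 8*h*w + 12*w^2)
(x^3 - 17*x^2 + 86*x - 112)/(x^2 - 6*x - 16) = (x^2 - 9*x + 14)/(x + 2)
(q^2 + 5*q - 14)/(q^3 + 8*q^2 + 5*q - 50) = (q + 7)/(q^2 + 10*q + 25)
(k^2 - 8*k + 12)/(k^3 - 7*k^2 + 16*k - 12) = (k - 6)/(k^2 - 5*k + 6)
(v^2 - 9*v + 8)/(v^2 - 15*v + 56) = (v - 1)/(v - 7)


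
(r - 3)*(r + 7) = r^2 + 4*r - 21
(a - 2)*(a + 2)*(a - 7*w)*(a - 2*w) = a^4 - 9*a^3*w + 14*a^2*w^2 - 4*a^2 + 36*a*w - 56*w^2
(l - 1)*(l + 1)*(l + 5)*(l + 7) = l^4 + 12*l^3 + 34*l^2 - 12*l - 35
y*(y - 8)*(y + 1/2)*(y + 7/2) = y^4 - 4*y^3 - 121*y^2/4 - 14*y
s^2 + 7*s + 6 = (s + 1)*(s + 6)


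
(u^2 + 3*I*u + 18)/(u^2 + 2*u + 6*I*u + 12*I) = (u - 3*I)/(u + 2)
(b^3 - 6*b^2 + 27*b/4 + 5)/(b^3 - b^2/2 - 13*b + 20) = (b^2 - 7*b/2 - 2)/(b^2 + 2*b - 8)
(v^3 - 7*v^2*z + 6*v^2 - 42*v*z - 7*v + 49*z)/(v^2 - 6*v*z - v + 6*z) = (-v^2 + 7*v*z - 7*v + 49*z)/(-v + 6*z)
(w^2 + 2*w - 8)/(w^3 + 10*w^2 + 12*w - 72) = (w + 4)/(w^2 + 12*w + 36)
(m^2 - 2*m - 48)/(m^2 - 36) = (m - 8)/(m - 6)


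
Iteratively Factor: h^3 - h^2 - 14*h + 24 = (h - 3)*(h^2 + 2*h - 8) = (h - 3)*(h + 4)*(h - 2)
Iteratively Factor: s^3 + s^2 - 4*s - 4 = (s + 1)*(s^2 - 4) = (s - 2)*(s + 1)*(s + 2)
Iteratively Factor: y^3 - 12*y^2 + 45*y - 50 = (y - 5)*(y^2 - 7*y + 10) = (y - 5)^2*(y - 2)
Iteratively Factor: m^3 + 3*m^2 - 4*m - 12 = (m + 2)*(m^2 + m - 6) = (m - 2)*(m + 2)*(m + 3)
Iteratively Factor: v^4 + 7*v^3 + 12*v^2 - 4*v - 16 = (v - 1)*(v^3 + 8*v^2 + 20*v + 16) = (v - 1)*(v + 2)*(v^2 + 6*v + 8) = (v - 1)*(v + 2)^2*(v + 4)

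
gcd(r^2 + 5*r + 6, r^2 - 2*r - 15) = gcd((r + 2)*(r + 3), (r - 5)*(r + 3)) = r + 3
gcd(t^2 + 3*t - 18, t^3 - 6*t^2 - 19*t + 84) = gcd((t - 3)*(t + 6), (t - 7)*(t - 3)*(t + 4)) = t - 3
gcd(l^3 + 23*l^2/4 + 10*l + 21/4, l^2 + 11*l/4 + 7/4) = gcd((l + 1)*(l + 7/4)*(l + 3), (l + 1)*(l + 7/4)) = l^2 + 11*l/4 + 7/4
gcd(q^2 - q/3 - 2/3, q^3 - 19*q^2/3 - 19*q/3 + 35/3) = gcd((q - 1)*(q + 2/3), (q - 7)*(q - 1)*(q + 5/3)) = q - 1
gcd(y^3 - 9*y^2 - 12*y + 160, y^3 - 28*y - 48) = y + 4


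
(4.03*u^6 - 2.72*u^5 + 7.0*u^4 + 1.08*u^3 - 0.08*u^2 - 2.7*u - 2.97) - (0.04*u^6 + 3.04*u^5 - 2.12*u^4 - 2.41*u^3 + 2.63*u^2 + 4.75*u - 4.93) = 3.99*u^6 - 5.76*u^5 + 9.12*u^4 + 3.49*u^3 - 2.71*u^2 - 7.45*u + 1.96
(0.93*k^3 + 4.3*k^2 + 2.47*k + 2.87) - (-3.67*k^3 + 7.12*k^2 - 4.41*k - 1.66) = 4.6*k^3 - 2.82*k^2 + 6.88*k + 4.53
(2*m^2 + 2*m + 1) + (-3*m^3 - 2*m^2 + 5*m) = -3*m^3 + 7*m + 1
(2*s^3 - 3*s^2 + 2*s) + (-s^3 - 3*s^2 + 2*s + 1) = s^3 - 6*s^2 + 4*s + 1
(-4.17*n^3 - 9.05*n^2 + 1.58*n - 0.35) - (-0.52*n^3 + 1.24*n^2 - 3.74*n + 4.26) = -3.65*n^3 - 10.29*n^2 + 5.32*n - 4.61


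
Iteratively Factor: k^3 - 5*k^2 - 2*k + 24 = (k - 4)*(k^2 - k - 6) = (k - 4)*(k - 3)*(k + 2)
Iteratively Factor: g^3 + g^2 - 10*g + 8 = (g - 2)*(g^2 + 3*g - 4) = (g - 2)*(g - 1)*(g + 4)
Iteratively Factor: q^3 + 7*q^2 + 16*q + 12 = (q + 2)*(q^2 + 5*q + 6) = (q + 2)^2*(q + 3)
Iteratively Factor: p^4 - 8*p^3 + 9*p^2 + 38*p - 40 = (p + 2)*(p^3 - 10*p^2 + 29*p - 20) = (p - 4)*(p + 2)*(p^2 - 6*p + 5) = (p - 4)*(p - 1)*(p + 2)*(p - 5)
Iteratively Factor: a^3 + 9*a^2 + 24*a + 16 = (a + 1)*(a^2 + 8*a + 16) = (a + 1)*(a + 4)*(a + 4)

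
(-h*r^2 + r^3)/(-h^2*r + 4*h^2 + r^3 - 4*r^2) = r^2/(h*r - 4*h + r^2 - 4*r)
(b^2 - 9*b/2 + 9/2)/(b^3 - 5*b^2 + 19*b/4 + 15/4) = 2*(2*b - 3)/(4*b^2 - 8*b - 5)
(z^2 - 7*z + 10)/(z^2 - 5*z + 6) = (z - 5)/(z - 3)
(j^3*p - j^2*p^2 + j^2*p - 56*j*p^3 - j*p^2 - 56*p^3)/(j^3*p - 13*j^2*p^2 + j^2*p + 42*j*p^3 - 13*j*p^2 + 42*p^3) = (j^2 - j*p - 56*p^2)/(j^2 - 13*j*p + 42*p^2)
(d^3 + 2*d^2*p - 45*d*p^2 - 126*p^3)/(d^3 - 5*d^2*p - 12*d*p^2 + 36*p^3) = (d^2 - d*p - 42*p^2)/(d^2 - 8*d*p + 12*p^2)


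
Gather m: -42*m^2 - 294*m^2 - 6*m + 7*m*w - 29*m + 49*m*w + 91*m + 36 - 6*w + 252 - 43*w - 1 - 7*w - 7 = -336*m^2 + m*(56*w + 56) - 56*w + 280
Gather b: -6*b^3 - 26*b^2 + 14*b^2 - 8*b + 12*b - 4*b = -6*b^3 - 12*b^2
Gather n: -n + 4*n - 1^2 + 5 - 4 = 3*n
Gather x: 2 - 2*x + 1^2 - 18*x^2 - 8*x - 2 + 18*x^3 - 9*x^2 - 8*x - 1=18*x^3 - 27*x^2 - 18*x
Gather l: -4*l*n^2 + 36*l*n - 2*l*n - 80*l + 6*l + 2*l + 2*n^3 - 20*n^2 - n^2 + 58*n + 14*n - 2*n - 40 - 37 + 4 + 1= l*(-4*n^2 + 34*n - 72) + 2*n^3 - 21*n^2 + 70*n - 72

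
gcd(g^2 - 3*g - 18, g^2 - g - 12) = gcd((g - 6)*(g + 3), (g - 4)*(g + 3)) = g + 3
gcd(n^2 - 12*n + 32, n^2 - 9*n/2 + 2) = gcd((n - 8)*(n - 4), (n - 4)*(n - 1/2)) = n - 4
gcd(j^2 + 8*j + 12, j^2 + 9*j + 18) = j + 6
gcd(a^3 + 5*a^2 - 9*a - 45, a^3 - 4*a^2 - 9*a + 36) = a^2 - 9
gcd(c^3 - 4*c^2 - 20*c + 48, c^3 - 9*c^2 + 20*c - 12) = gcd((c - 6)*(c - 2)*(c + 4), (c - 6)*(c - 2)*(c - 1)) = c^2 - 8*c + 12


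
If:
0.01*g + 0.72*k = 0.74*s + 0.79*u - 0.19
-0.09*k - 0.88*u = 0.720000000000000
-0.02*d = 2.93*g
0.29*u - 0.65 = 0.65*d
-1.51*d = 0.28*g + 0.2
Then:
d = -0.13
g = 0.00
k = -27.01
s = -28.10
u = 1.94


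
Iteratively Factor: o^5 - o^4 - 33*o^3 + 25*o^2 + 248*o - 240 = (o + 4)*(o^4 - 5*o^3 - 13*o^2 + 77*o - 60) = (o - 1)*(o + 4)*(o^3 - 4*o^2 - 17*o + 60) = (o - 1)*(o + 4)^2*(o^2 - 8*o + 15) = (o - 5)*(o - 1)*(o + 4)^2*(o - 3)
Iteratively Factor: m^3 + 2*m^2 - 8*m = (m)*(m^2 + 2*m - 8) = m*(m + 4)*(m - 2)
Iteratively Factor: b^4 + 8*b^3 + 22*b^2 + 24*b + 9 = (b + 3)*(b^3 + 5*b^2 + 7*b + 3) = (b + 1)*(b + 3)*(b^2 + 4*b + 3) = (b + 1)*(b + 3)^2*(b + 1)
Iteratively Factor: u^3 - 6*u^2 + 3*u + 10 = (u + 1)*(u^2 - 7*u + 10) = (u - 2)*(u + 1)*(u - 5)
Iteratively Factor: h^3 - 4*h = (h - 2)*(h^2 + 2*h) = h*(h - 2)*(h + 2)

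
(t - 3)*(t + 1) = t^2 - 2*t - 3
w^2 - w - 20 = (w - 5)*(w + 4)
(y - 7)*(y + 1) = y^2 - 6*y - 7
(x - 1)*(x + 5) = x^2 + 4*x - 5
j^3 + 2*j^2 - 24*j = j*(j - 4)*(j + 6)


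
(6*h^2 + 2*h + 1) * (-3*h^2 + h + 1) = -18*h^4 + 5*h^2 + 3*h + 1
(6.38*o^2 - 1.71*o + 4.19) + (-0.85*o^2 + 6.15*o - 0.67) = 5.53*o^2 + 4.44*o + 3.52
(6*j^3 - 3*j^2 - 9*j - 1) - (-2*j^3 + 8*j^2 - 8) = 8*j^3 - 11*j^2 - 9*j + 7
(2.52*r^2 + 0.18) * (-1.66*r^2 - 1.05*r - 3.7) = -4.1832*r^4 - 2.646*r^3 - 9.6228*r^2 - 0.189*r - 0.666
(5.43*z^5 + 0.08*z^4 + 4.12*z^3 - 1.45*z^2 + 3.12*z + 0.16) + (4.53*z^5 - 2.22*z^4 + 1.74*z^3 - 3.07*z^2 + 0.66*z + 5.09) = 9.96*z^5 - 2.14*z^4 + 5.86*z^3 - 4.52*z^2 + 3.78*z + 5.25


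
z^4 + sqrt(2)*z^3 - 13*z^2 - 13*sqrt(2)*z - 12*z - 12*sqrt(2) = (z - 4)*(z + 1)*(z + 3)*(z + sqrt(2))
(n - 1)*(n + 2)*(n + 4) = n^3 + 5*n^2 + 2*n - 8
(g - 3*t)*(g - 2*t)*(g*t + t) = g^3*t - 5*g^2*t^2 + g^2*t + 6*g*t^3 - 5*g*t^2 + 6*t^3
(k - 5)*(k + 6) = k^2 + k - 30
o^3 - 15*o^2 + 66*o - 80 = (o - 8)*(o - 5)*(o - 2)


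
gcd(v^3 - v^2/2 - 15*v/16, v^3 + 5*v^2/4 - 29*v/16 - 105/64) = v^2 - v/2 - 15/16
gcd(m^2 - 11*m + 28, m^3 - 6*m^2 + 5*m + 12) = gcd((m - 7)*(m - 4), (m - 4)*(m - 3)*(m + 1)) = m - 4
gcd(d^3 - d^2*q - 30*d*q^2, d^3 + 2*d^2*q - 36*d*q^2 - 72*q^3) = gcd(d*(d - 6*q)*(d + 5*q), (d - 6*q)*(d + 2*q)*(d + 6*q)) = -d + 6*q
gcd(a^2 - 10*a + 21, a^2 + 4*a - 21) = a - 3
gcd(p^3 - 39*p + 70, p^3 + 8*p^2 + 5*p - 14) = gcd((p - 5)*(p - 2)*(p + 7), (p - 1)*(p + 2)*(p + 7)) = p + 7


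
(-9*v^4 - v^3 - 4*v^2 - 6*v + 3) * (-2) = 18*v^4 + 2*v^3 + 8*v^2 + 12*v - 6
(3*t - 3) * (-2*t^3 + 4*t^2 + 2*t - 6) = -6*t^4 + 18*t^3 - 6*t^2 - 24*t + 18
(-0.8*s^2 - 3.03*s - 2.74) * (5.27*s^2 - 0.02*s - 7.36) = -4.216*s^4 - 15.9521*s^3 - 8.4912*s^2 + 22.3556*s + 20.1664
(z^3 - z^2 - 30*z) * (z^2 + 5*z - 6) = z^5 + 4*z^4 - 41*z^3 - 144*z^2 + 180*z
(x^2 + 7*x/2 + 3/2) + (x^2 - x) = 2*x^2 + 5*x/2 + 3/2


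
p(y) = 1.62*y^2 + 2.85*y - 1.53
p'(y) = 3.24*y + 2.85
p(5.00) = 53.22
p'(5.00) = 19.05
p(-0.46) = -2.50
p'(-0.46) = 1.36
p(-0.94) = -2.78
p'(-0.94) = -0.20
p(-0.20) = -2.04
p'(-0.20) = 2.20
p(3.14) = 23.39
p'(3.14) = 13.02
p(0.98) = 2.82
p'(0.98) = 6.03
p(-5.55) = 32.55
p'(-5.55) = -15.13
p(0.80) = 1.79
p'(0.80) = 5.44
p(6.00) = 73.89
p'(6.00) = 22.29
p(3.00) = 21.60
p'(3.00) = 12.57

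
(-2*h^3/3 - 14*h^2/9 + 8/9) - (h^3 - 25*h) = -5*h^3/3 - 14*h^2/9 + 25*h + 8/9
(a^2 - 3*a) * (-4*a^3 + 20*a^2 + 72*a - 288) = -4*a^5 + 32*a^4 + 12*a^3 - 504*a^2 + 864*a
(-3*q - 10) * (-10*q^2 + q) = 30*q^3 + 97*q^2 - 10*q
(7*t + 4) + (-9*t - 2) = 2 - 2*t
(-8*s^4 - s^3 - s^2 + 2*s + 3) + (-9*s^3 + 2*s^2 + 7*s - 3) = -8*s^4 - 10*s^3 + s^2 + 9*s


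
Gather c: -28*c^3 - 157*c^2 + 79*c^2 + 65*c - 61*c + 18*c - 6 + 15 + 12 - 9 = -28*c^3 - 78*c^2 + 22*c + 12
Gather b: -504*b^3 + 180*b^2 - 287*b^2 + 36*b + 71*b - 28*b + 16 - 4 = -504*b^3 - 107*b^2 + 79*b + 12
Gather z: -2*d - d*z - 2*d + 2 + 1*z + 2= -4*d + z*(1 - d) + 4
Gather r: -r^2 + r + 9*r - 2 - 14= -r^2 + 10*r - 16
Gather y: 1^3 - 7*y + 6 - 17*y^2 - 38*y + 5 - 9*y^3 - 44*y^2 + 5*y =-9*y^3 - 61*y^2 - 40*y + 12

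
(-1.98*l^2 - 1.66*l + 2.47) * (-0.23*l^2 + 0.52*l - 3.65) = 0.4554*l^4 - 0.6478*l^3 + 5.7957*l^2 + 7.3434*l - 9.0155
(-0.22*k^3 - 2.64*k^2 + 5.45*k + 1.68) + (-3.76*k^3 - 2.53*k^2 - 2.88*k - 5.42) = -3.98*k^3 - 5.17*k^2 + 2.57*k - 3.74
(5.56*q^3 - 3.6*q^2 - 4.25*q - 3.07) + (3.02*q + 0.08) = 5.56*q^3 - 3.6*q^2 - 1.23*q - 2.99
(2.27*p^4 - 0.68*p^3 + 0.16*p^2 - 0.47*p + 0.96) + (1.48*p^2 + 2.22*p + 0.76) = 2.27*p^4 - 0.68*p^3 + 1.64*p^2 + 1.75*p + 1.72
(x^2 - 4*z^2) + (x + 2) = x^2 + x - 4*z^2 + 2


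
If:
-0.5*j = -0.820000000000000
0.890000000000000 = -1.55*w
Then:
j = 1.64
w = -0.57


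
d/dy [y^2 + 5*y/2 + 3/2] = 2*y + 5/2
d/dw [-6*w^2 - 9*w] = -12*w - 9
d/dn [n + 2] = 1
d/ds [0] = 0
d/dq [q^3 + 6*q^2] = 3*q*(q + 4)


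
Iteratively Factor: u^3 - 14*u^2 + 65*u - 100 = (u - 4)*(u^2 - 10*u + 25) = (u - 5)*(u - 4)*(u - 5)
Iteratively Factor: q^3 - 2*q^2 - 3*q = (q + 1)*(q^2 - 3*q) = (q - 3)*(q + 1)*(q)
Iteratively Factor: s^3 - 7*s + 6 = (s + 3)*(s^2 - 3*s + 2) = (s - 1)*(s + 3)*(s - 2)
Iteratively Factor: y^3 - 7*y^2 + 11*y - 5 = (y - 5)*(y^2 - 2*y + 1) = (y - 5)*(y - 1)*(y - 1)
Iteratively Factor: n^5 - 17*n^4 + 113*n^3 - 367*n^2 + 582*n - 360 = (n - 4)*(n^4 - 13*n^3 + 61*n^2 - 123*n + 90) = (n - 4)*(n - 2)*(n^3 - 11*n^2 + 39*n - 45) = (n - 4)*(n - 3)*(n - 2)*(n^2 - 8*n + 15) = (n - 5)*(n - 4)*(n - 3)*(n - 2)*(n - 3)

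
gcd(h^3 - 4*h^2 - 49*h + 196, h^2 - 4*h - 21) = h - 7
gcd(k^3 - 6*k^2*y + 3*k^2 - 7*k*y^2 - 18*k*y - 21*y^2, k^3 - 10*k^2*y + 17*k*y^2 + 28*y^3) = -k^2 + 6*k*y + 7*y^2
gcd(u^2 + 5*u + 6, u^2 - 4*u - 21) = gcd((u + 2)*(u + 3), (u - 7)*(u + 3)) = u + 3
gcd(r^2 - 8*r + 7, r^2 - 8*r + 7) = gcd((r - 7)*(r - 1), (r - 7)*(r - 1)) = r^2 - 8*r + 7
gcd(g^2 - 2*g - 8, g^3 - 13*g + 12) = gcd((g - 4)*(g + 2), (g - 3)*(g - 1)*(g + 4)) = 1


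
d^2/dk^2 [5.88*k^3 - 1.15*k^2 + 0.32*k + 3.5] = 35.28*k - 2.3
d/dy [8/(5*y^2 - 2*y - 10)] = 16*(1 - 5*y)/(-5*y^2 + 2*y + 10)^2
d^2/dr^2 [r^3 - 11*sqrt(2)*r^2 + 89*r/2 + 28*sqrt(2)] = 6*r - 22*sqrt(2)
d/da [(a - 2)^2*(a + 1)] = 3*a*(a - 2)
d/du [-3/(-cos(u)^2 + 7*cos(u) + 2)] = 3*(2*cos(u) - 7)*sin(u)/(sin(u)^2 + 7*cos(u) + 1)^2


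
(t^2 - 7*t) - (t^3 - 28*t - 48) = -t^3 + t^2 + 21*t + 48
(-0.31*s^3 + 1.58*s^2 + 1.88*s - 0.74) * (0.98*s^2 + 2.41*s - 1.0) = -0.3038*s^5 + 0.8013*s^4 + 5.9602*s^3 + 2.2256*s^2 - 3.6634*s + 0.74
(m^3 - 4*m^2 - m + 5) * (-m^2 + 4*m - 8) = -m^5 + 8*m^4 - 23*m^3 + 23*m^2 + 28*m - 40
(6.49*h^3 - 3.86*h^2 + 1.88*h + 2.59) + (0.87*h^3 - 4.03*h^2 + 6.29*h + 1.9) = 7.36*h^3 - 7.89*h^2 + 8.17*h + 4.49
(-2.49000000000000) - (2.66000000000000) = -5.15000000000000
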